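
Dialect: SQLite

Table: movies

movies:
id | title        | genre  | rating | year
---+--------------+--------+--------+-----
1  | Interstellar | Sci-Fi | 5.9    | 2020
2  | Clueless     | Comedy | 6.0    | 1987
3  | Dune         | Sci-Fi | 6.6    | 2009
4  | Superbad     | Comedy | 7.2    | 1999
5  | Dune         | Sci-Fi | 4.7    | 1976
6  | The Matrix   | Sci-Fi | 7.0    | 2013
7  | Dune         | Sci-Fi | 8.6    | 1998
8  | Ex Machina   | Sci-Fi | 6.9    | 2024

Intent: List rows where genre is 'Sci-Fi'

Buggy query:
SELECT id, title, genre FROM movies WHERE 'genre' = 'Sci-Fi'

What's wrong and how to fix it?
Bug: 'genre' in single quotes is a string literal, not the column; the comparison is literal-vs-literal and never true

Fix: Reference the column as genre without single quotes

Corrected query:
SELECT id, title, genre FROM movies WHERE genre = 'Sci-Fi'

Result:
id | title        | genre 
---+--------------+-------
1  | Interstellar | Sci-Fi
3  | Dune         | Sci-Fi
5  | Dune         | Sci-Fi
6  | The Matrix   | Sci-Fi
7  | Dune         | Sci-Fi
8  | Ex Machina   | Sci-Fi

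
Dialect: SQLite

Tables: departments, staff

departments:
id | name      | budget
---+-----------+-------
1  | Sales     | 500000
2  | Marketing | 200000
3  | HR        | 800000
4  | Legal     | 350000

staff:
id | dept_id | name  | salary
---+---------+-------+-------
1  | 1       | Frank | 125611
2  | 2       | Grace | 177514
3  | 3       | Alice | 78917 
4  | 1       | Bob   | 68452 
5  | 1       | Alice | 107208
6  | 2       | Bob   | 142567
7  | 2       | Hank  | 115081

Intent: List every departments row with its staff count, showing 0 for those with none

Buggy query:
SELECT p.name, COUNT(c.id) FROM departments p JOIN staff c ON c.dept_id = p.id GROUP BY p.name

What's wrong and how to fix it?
Bug: INNER JOIN drops departments rows that have no matching staff rows

Fix: Switch to LEFT JOIN to retain unmatched parent rows

Corrected query:
SELECT p.name, COUNT(c.id) FROM departments p LEFT JOIN staff c ON c.dept_id = p.id GROUP BY p.name

Result:
name      | COUNT(c.id)
----------+------------
HR        | 1          
Legal     | 0          
Marketing | 3          
Sales     | 3          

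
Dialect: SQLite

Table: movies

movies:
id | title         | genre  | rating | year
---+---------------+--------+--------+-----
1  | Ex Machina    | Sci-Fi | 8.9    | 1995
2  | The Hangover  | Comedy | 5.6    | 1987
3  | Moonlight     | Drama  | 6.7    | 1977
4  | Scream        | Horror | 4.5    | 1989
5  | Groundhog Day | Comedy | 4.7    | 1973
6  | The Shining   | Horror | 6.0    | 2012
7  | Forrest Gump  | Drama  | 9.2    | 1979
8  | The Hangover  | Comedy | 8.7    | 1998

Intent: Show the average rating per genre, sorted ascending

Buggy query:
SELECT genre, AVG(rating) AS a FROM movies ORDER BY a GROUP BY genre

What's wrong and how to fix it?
Bug: ORDER BY appears before GROUP BY; SQL clause order requires GROUP BY first

Fix: Move ORDER BY to the end, after GROUP BY

Corrected query:
SELECT genre, AVG(rating) AS a FROM movies GROUP BY genre ORDER BY a

Result:
genre  | a       
-------+---------
Horror | 5.25    
Comedy | 6.333333
Drama  | 7.95    
Sci-Fi | 8.9     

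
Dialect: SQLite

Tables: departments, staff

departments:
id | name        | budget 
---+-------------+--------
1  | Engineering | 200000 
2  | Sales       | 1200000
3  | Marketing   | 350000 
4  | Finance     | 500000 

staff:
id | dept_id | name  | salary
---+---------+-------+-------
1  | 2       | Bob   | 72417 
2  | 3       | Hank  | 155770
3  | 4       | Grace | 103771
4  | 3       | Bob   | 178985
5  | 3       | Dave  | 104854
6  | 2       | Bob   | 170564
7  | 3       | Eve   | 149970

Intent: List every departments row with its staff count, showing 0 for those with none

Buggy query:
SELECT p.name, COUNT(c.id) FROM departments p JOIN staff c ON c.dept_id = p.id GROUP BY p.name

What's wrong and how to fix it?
Bug: INNER JOIN drops departments rows that have no matching staff rows

Fix: Use LEFT JOIN so parents without children still appear (COUNT(c.id) gives 0)

Corrected query:
SELECT p.name, COUNT(c.id) FROM departments p LEFT JOIN staff c ON c.dept_id = p.id GROUP BY p.name

Result:
name        | COUNT(c.id)
------------+------------
Engineering | 0          
Finance     | 1          
Marketing   | 4          
Sales       | 2          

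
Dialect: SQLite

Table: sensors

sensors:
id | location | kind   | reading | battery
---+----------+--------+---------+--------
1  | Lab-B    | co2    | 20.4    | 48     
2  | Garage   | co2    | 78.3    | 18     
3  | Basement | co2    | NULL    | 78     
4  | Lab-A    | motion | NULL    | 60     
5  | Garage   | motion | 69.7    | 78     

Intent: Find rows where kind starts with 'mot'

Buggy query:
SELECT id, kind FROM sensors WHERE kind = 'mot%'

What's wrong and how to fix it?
Bug: '=' compares the literal string including the % character; pattern matching needs LIKE

Fix: Use LIKE for wildcard pattern matching

Corrected query:
SELECT id, kind FROM sensors WHERE kind LIKE 'mot%'

Result:
id | kind  
---+-------
4  | motion
5  | motion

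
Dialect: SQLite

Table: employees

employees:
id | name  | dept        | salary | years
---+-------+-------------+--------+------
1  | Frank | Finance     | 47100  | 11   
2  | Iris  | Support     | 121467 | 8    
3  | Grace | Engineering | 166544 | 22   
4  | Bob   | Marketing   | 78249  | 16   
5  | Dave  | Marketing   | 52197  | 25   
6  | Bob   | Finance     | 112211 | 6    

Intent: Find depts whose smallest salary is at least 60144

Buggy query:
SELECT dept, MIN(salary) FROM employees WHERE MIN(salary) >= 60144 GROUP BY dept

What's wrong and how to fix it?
Bug: Aggregates like MIN are computed per group after WHERE runs

Fix: Use HAVING for the per-group MIN condition

Corrected query:
SELECT dept, MIN(salary) FROM employees GROUP BY dept HAVING MIN(salary) >= 60144

Result:
dept        | MIN(salary)
------------+------------
Engineering | 166544     
Support     | 121467     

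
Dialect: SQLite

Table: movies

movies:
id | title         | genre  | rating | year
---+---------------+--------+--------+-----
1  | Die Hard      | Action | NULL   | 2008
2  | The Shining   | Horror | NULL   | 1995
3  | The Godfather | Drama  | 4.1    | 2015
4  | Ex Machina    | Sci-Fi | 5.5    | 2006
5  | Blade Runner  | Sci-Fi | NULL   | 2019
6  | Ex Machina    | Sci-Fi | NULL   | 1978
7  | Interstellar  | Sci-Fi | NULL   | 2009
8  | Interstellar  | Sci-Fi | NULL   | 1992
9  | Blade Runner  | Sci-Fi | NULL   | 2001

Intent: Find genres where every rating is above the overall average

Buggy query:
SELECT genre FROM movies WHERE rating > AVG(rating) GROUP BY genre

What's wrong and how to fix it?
Bug: AVG() is an aggregate; it can't sit directly in WHERE

Fix: Use a subquery for AVG and a HAVING MIN(...) filter so the condition holds for every row in the group

Corrected query:
SELECT genre FROM movies GROUP BY genre HAVING MIN(rating) > (SELECT AVG(rating) FROM movies)

Result:
genre 
------
Sci-Fi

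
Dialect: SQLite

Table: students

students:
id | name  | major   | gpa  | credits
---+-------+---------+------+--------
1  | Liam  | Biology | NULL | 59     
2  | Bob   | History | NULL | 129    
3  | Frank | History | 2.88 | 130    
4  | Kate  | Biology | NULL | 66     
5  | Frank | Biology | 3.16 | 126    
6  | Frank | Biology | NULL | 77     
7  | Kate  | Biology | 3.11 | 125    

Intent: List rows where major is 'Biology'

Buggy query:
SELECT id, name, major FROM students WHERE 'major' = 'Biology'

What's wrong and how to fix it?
Bug: 'major' in single quotes is a string literal, not the column; the comparison is literal-vs-literal and never true

Fix: Remove the quotes around the column name (or use double quotes for an identifier)

Corrected query:
SELECT id, name, major FROM students WHERE major = 'Biology'

Result:
id | name  | major  
---+-------+--------
1  | Liam  | Biology
4  | Kate  | Biology
5  | Frank | Biology
6  | Frank | Biology
7  | Kate  | Biology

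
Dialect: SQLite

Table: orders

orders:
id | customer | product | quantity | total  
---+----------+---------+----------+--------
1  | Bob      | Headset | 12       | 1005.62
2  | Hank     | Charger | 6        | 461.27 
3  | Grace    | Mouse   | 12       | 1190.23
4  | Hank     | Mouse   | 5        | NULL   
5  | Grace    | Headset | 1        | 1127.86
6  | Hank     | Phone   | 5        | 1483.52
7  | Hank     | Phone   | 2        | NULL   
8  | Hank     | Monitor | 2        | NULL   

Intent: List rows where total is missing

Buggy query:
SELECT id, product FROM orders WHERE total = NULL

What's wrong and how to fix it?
Bug: '= NULL' is always unknown in SQL three-valued logic, so no rows match

Fix: Replace '= NULL' with 'IS NULL'

Corrected query:
SELECT id, product FROM orders WHERE total IS NULL

Result:
id | product
---+--------
4  | Mouse  
7  | Phone  
8  | Monitor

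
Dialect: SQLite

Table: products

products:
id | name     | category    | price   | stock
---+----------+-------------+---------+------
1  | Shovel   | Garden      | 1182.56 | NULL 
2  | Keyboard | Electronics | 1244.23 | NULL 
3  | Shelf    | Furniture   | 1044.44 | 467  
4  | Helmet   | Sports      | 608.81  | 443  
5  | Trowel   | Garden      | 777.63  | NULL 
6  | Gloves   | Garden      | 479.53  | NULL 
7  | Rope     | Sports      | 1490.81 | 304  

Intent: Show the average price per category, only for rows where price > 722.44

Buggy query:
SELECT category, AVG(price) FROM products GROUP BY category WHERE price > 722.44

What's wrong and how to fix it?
Bug: WHERE cannot follow GROUP BY

Fix: Move the WHERE clause before GROUP BY

Corrected query:
SELECT category, AVG(price) FROM products WHERE price > 722.44 GROUP BY category

Result:
category    | AVG(price)
------------+-----------
Electronics | 1244.23   
Furniture   | 1044.44   
Garden      | 980.095   
Sports      | 1490.81   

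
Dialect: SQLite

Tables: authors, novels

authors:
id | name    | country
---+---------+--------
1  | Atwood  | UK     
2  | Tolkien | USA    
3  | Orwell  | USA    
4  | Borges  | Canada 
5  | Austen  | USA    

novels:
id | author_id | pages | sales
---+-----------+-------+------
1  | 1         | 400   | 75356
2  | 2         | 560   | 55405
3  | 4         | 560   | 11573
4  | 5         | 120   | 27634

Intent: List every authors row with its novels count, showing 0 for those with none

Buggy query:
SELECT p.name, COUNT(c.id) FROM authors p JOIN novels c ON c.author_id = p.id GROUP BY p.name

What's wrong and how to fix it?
Bug: INNER JOIN drops authors rows that have no matching novels rows

Fix: Switch to LEFT JOIN to retain unmatched parent rows

Corrected query:
SELECT p.name, COUNT(c.id) FROM authors p LEFT JOIN novels c ON c.author_id = p.id GROUP BY p.name

Result:
name    | COUNT(c.id)
--------+------------
Atwood  | 1          
Austen  | 1          
Borges  | 1          
Orwell  | 0          
Tolkien | 1          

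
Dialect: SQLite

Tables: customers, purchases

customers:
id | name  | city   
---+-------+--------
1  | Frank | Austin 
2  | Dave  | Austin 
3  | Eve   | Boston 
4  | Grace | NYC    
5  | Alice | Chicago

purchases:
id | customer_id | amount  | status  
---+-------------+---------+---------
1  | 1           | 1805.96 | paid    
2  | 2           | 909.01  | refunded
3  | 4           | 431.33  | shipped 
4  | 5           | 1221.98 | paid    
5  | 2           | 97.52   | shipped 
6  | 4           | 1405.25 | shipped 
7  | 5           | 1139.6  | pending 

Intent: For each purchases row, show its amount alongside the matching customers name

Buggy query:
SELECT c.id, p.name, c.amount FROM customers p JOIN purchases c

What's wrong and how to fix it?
Bug: JOIN with no ON clause produces a cartesian product; every purchases row pairs with every customers row

Fix: Specify the join condition linking the foreign key to the parent id

Corrected query:
SELECT c.id, p.name, c.amount FROM customers p JOIN purchases c ON c.customer_id = p.id

Result:
id | name  | amount 
---+-------+--------
1  | Frank | 1805.96
2  | Dave  | 909.01 
3  | Grace | 431.33 
4  | Alice | 1221.98
5  | Dave  | 97.52  
6  | Grace | 1405.25
7  | Alice | 1139.6 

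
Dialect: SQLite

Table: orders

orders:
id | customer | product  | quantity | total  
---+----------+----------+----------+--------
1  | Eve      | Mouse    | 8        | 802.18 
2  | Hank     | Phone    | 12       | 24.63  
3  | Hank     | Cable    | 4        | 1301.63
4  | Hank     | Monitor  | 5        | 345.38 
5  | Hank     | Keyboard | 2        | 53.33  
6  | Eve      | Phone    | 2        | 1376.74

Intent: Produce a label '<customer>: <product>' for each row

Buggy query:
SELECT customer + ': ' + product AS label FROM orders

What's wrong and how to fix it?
Bug: SQLite uses || for string concatenation; + coerces text to numbers (yielding 0)

Fix: Use the || operator for string concatenation

Corrected query:
SELECT customer || ': ' || product AS label FROM orders

Result:
label         
--------------
Eve: Mouse    
Hank: Phone   
Hank: Cable   
Hank: Monitor 
Hank: Keyboard
Eve: Phone    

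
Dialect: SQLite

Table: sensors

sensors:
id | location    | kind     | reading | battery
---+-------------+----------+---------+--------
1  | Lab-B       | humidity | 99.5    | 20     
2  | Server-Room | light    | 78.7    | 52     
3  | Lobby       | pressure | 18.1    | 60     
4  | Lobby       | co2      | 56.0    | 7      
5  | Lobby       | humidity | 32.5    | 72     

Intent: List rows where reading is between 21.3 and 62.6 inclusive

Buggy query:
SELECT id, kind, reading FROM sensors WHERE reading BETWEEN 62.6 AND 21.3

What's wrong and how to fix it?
Bug: The bounds are reversed; BETWEEN a AND b requires a <= b to match anything

Fix: Write BETWEEN 21.3 AND 62.6

Corrected query:
SELECT id, kind, reading FROM sensors WHERE reading BETWEEN 21.3 AND 62.6

Result:
id | kind     | reading
---+----------+--------
4  | co2      | 56     
5  | humidity | 32.5   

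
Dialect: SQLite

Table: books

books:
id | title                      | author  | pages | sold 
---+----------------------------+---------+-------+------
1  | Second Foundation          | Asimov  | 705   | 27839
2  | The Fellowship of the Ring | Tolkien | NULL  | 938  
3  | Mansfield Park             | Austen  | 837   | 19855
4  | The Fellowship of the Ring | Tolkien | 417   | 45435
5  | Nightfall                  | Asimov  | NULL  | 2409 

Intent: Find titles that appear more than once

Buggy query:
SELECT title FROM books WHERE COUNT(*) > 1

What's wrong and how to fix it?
Bug: WHERE can't reference COUNT(*); aggregates are computed after WHERE

Fix: GROUP BY title, then filter groups with HAVING COUNT(*) > 1

Corrected query:
SELECT title FROM books GROUP BY title HAVING COUNT(*) > 1

Result:
title                     
--------------------------
The Fellowship of the Ring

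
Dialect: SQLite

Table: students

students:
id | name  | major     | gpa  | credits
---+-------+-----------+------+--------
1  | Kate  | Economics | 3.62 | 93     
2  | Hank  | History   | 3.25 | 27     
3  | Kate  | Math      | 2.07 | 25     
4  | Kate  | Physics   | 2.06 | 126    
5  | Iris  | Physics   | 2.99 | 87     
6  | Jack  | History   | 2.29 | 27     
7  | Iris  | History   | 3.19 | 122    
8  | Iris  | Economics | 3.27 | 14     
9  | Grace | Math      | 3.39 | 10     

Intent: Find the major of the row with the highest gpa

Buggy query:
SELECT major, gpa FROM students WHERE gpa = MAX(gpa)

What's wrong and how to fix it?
Bug: MAX(gpa) is an aggregate and cannot be used directly in WHERE

Fix: Use a subquery: WHERE gpa = (SELECT MAX(gpa) FROM students)

Corrected query:
SELECT major, gpa FROM students WHERE gpa = (SELECT MAX(gpa) FROM students)

Result:
major     | gpa 
----------+-----
Economics | 3.62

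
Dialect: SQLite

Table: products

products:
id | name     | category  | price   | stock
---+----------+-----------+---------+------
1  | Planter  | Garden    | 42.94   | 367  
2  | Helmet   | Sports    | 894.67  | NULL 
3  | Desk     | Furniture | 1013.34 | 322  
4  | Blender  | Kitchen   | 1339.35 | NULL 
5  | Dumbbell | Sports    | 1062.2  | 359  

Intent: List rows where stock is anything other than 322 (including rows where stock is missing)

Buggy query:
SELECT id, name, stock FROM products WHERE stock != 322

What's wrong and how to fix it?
Bug: Inequality against NULL is unknown, not true; rows with NULL are dropped

Fix: Handle NULL separately with IS NULL alongside the inequality

Corrected query:
SELECT id, name, stock FROM products WHERE stock != 322 OR stock IS NULL

Result:
id | name     | stock
---+----------+------
1  | Planter  | 367  
2  | Helmet   | NULL 
4  | Blender  | NULL 
5  | Dumbbell | 359  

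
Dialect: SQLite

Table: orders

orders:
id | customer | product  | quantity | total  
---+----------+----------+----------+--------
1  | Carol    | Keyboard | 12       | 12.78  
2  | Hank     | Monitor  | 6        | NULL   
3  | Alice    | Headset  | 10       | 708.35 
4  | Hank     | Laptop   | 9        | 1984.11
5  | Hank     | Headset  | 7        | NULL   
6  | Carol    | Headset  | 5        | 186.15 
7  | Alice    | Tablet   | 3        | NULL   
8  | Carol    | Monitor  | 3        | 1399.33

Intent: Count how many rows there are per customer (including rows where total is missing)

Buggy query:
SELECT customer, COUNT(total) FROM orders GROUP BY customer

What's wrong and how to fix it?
Bug: COUNT(column) counts non-NULL values only; rows with NULL total aren't counted

Fix: Use COUNT(*) to count all rows regardless of NULL

Corrected query:
SELECT customer, COUNT(*) FROM orders GROUP BY customer

Result:
customer | COUNT(*)
---------+---------
Alice    | 2       
Carol    | 3       
Hank     | 3       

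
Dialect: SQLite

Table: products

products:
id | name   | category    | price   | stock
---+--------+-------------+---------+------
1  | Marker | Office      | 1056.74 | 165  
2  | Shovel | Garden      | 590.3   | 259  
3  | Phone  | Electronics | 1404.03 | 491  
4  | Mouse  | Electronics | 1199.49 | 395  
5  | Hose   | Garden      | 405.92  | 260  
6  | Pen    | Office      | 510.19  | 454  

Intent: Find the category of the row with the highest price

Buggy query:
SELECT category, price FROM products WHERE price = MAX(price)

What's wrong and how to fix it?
Bug: MAX(price) is an aggregate and cannot be used directly in WHERE

Fix: Wrap MAX in a scalar subquery so WHERE compares against a single value

Corrected query:
SELECT category, price FROM products WHERE price = (SELECT MAX(price) FROM products)

Result:
category    | price  
------------+--------
Electronics | 1404.03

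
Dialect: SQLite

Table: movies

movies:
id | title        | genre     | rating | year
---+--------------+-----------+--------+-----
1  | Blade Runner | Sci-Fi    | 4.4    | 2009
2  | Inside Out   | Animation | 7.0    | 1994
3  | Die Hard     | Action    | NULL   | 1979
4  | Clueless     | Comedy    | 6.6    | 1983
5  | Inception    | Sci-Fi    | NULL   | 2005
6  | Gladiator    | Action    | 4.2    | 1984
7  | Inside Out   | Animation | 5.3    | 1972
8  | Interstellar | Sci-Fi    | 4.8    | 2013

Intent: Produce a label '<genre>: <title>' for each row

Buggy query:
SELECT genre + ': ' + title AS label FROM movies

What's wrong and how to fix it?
Bug: SQLite uses || for string concatenation; + coerces text to numbers (yielding 0)

Fix: Replace + with || to concatenate text

Corrected query:
SELECT genre || ': ' || title AS label FROM movies

Result:
label                
---------------------
Sci-Fi: Blade Runner 
Animation: Inside Out
Action: Die Hard     
Comedy: Clueless     
Sci-Fi: Inception    
Action: Gladiator    
Animation: Inside Out
Sci-Fi: Interstellar 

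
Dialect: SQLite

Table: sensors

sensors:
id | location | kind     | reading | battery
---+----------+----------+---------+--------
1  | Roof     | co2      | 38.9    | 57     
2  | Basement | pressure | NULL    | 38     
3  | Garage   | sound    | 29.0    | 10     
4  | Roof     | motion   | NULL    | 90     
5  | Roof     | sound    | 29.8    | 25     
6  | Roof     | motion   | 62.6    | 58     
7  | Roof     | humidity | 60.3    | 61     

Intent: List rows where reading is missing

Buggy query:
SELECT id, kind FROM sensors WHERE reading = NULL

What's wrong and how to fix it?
Bug: '= NULL' is always unknown in SQL three-valued logic, so no rows match

Fix: Use IS NULL to test for NULL

Corrected query:
SELECT id, kind FROM sensors WHERE reading IS NULL

Result:
id | kind    
---+---------
2  | pressure
4  | motion  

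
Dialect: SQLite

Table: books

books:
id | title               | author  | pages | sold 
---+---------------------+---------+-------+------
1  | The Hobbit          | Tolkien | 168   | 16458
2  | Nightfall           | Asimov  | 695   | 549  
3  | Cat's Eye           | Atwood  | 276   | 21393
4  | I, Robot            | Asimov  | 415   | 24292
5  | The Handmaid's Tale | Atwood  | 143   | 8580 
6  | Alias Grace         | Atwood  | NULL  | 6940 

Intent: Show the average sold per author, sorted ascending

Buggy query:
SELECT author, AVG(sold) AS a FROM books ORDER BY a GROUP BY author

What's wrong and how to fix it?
Bug: GROUP BY must precede ORDER BY

Fix: Reorder: SELECT … FROM … GROUP BY … ORDER BY …

Corrected query:
SELECT author, AVG(sold) AS a FROM books GROUP BY author ORDER BY a

Result:
author  | a           
--------+-------------
Atwood  | 12304.333333
Asimov  | 12420.5     
Tolkien | 16458       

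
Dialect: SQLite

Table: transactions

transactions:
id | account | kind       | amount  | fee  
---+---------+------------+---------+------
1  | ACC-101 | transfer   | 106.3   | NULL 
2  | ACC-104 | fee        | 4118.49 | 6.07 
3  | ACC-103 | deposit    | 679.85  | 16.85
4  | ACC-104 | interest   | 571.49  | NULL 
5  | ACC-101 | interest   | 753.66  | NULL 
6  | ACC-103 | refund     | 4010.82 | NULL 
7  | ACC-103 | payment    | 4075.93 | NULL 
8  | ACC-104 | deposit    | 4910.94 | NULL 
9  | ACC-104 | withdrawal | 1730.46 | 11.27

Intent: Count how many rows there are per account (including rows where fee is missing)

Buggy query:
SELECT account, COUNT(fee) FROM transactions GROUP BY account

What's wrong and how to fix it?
Bug: COUNT(fee) skips NULLs, so groups with missing fee are undercounted

Fix: Use COUNT(*) to count all rows regardless of NULL

Corrected query:
SELECT account, COUNT(*) FROM transactions GROUP BY account

Result:
account | COUNT(*)
--------+---------
ACC-101 | 2       
ACC-103 | 3       
ACC-104 | 4       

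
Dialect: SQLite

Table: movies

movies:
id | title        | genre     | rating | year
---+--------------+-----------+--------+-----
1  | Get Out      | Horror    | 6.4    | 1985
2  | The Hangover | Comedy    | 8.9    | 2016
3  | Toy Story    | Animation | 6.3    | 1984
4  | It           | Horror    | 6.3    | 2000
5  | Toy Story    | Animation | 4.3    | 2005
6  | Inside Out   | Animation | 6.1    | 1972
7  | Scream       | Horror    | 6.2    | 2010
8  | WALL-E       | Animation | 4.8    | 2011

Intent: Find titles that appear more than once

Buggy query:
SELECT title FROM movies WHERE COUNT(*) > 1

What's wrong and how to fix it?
Bug: WHERE can't reference COUNT(*); aggregates are computed after WHERE

Fix: Group first, then use HAVING for the count condition

Corrected query:
SELECT title FROM movies GROUP BY title HAVING COUNT(*) > 1

Result:
title    
---------
Toy Story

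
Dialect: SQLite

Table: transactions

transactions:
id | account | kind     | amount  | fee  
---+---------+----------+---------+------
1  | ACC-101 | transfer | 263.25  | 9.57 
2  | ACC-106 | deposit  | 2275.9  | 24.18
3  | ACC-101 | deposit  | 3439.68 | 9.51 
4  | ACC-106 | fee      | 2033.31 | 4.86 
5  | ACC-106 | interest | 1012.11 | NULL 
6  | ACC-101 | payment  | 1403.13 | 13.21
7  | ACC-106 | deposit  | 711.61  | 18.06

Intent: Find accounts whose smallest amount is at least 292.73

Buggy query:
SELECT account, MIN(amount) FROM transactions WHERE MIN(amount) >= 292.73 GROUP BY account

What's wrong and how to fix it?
Bug: MIN() in WHERE is a misuse of aggregate

Fix: Use HAVING for the per-group MIN condition

Corrected query:
SELECT account, MIN(amount) FROM transactions GROUP BY account HAVING MIN(amount) >= 292.73

Result:
account | MIN(amount)
--------+------------
ACC-106 | 711.61     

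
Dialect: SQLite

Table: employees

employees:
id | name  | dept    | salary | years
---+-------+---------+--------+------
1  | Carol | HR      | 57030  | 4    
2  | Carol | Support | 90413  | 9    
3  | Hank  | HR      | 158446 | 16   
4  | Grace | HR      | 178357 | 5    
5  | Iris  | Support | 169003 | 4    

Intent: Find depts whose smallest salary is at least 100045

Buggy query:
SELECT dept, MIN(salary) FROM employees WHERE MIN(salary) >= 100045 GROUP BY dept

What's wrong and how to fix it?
Bug: Aggregates like MIN are computed per group after WHERE runs

Fix: Replace WHERE with HAVING after the GROUP BY

Corrected query:
SELECT dept, MIN(salary) FROM employees GROUP BY dept HAVING MIN(salary) >= 100045

Result:
(no rows)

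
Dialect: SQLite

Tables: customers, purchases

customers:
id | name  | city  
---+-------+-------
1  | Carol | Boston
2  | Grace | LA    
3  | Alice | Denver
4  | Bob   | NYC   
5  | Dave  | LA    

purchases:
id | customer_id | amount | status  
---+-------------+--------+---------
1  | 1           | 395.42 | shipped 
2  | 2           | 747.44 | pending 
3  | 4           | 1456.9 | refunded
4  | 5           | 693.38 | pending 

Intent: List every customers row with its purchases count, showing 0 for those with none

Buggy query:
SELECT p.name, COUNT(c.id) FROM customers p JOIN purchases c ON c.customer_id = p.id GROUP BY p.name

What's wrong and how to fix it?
Bug: INNER JOIN drops customers rows that have no matching purchases rows

Fix: Use LEFT JOIN so parents without children still appear (COUNT(c.id) gives 0)

Corrected query:
SELECT p.name, COUNT(c.id) FROM customers p LEFT JOIN purchases c ON c.customer_id = p.id GROUP BY p.name

Result:
name  | COUNT(c.id)
------+------------
Alice | 0          
Bob   | 1          
Carol | 1          
Dave  | 1          
Grace | 1          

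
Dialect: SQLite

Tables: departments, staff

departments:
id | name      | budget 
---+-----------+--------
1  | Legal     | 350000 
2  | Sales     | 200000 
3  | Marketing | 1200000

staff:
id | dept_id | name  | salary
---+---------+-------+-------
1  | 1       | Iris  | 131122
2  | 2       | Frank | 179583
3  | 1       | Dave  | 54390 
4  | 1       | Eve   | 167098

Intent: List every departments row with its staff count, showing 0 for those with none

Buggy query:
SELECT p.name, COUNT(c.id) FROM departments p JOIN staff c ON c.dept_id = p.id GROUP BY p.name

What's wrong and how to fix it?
Bug: An inner join excludes parents with zero children

Fix: Use LEFT JOIN so parents without children still appear (COUNT(c.id) gives 0)

Corrected query:
SELECT p.name, COUNT(c.id) FROM departments p LEFT JOIN staff c ON c.dept_id = p.id GROUP BY p.name

Result:
name      | COUNT(c.id)
----------+------------
Legal     | 3          
Marketing | 0          
Sales     | 1          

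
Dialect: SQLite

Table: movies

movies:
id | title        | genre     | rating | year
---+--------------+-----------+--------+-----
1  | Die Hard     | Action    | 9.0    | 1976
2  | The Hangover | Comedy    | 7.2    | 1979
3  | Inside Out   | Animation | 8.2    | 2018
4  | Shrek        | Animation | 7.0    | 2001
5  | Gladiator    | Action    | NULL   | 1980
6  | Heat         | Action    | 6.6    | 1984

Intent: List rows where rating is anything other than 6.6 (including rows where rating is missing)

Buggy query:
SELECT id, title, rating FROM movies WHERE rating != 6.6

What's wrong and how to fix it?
Bug: Inequality against NULL is unknown, not true; rows with NULL are dropped

Fix: Handle NULL separately with IS NULL alongside the inequality

Corrected query:
SELECT id, title, rating FROM movies WHERE rating != 6.6 OR rating IS NULL

Result:
id | title        | rating
---+--------------+-------
1  | Die Hard     | 9     
2  | The Hangover | 7.2   
3  | Inside Out   | 8.2   
4  | Shrek        | 7     
5  | Gladiator    | NULL  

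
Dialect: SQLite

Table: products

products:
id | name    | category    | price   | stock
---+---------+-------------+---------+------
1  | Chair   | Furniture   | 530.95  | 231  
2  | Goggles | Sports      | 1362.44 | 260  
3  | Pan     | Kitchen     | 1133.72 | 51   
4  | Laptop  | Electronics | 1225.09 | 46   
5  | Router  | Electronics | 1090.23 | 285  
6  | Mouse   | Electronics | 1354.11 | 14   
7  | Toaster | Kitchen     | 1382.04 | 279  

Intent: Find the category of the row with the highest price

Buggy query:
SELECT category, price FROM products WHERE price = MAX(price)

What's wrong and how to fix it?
Bug: WHERE is evaluated per row; an aggregate over the whole table isn't defined there

Fix: Use a subquery: WHERE price = (SELECT MAX(price) FROM products)

Corrected query:
SELECT category, price FROM products WHERE price = (SELECT MAX(price) FROM products)

Result:
category | price  
---------+--------
Kitchen  | 1382.04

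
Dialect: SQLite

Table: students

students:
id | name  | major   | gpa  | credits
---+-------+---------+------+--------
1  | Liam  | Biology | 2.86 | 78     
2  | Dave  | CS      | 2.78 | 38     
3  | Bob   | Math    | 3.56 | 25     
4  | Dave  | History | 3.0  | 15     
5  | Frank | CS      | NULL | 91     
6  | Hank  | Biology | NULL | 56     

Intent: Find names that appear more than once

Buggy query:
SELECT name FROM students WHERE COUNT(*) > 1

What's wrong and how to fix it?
Bug: WHERE can't reference COUNT(*); aggregates are computed after WHERE

Fix: Group first, then use HAVING for the count condition

Corrected query:
SELECT name FROM students GROUP BY name HAVING COUNT(*) > 1

Result:
name
----
Dave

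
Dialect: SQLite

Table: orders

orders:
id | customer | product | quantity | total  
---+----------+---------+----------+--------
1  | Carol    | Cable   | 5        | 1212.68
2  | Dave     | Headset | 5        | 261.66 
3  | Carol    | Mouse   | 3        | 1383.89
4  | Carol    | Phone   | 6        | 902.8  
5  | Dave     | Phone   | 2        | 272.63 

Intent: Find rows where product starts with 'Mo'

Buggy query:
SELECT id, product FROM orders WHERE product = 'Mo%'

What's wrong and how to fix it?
Bug: '=' compares the literal string including the % character; pattern matching needs LIKE

Fix: Replace '=' with LIKE so 'Mo%' is treated as a pattern

Corrected query:
SELECT id, product FROM orders WHERE product LIKE 'Mo%'

Result:
id | product
---+--------
3  | Mouse  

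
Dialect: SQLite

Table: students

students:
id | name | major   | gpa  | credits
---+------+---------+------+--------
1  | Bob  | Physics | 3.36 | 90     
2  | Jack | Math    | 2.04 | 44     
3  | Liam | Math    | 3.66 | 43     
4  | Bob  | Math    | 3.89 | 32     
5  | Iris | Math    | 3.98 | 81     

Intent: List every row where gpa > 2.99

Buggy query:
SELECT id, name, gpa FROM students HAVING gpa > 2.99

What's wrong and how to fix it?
Bug: This is a non-aggregate query (no GROUP BY, no aggregates), so in SQLite the HAVING clause is invalid here; a row-level condition belongs in WHERE

Fix: Use WHERE for row-level filtering

Corrected query:
SELECT id, name, gpa FROM students WHERE gpa > 2.99

Result:
id | name | gpa 
---+------+-----
1  | Bob  | 3.36
3  | Liam | 3.66
4  | Bob  | 3.89
5  | Iris | 3.98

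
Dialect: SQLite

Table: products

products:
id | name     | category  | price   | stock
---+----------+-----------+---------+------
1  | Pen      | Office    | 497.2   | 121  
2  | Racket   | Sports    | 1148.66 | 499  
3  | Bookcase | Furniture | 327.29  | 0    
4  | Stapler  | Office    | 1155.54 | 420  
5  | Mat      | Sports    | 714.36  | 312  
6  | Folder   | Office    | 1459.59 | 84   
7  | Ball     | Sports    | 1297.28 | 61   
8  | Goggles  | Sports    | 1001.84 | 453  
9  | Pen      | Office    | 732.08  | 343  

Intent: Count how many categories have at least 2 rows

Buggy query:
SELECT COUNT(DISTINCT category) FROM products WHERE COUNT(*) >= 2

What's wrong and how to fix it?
Bug: COUNT(*) cannot appear in WHERE; the per-group count doesn't exist yet

Fix: Group first with HAVING COUNT(*) >= 2, then COUNT the resulting groups

Corrected query:
SELECT COUNT(*) FROM (SELECT category FROM products GROUP BY category HAVING COUNT(*) >= 2)

Result:
COUNT(*)
--------
2       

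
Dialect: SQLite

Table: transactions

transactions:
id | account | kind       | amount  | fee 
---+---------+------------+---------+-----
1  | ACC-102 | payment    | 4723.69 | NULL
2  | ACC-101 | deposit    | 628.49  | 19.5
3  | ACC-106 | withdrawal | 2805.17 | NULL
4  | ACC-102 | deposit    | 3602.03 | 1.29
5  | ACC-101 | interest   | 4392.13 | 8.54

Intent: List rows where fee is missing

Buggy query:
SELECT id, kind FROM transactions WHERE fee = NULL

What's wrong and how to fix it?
Bug: '= NULL' is always unknown in SQL three-valued logic, so no rows match

Fix: Replace '= NULL' with 'IS NULL'

Corrected query:
SELECT id, kind FROM transactions WHERE fee IS NULL

Result:
id | kind      
---+-----------
1  | payment   
3  | withdrawal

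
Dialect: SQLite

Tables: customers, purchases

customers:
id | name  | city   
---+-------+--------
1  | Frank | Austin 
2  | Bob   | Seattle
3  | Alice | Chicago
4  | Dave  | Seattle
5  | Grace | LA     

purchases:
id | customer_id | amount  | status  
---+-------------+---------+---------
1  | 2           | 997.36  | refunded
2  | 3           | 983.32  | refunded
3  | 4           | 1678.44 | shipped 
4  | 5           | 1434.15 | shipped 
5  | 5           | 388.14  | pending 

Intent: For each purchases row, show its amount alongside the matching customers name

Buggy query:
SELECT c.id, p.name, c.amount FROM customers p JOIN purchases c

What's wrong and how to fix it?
Bug: JOIN with no ON clause produces a cartesian product; every purchases row pairs with every customers row

Fix: Add ON c.customer_id = p.id to the JOIN

Corrected query:
SELECT c.id, p.name, c.amount FROM customers p JOIN purchases c ON c.customer_id = p.id

Result:
id | name  | amount 
---+-------+--------
1  | Bob   | 997.36 
2  | Alice | 983.32 
3  | Dave  | 1678.44
4  | Grace | 1434.15
5  | Grace | 388.14 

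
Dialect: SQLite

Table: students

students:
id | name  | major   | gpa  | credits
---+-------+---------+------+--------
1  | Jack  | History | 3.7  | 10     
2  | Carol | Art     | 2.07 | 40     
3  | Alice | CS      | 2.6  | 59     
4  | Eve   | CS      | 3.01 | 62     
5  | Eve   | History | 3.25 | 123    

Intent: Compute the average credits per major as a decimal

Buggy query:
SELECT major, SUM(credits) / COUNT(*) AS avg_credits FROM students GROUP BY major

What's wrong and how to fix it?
Bug: Both operands are integers, so '/' performs integer division and truncates

Fix: Multiply by 1.0 (or CAST to REAL) to force floating-point division

Corrected query:
SELECT major, SUM(credits) * 1.0 / COUNT(*) AS avg_credits FROM students GROUP BY major

Result:
major   | avg_credits
--------+------------
Art     | 40         
CS      | 60.5       
History | 66.5       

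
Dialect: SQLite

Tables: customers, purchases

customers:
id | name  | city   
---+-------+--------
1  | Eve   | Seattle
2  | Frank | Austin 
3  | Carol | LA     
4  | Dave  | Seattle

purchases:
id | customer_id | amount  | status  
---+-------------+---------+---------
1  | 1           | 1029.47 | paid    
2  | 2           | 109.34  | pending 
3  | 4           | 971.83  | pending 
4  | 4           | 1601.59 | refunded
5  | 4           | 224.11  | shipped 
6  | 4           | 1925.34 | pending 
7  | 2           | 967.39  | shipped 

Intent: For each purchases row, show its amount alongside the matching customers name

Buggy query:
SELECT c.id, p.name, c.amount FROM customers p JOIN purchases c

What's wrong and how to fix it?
Bug: Missing join condition: each purchases row is matched to all customers rows instead of just its own

Fix: Add ON c.customer_id = p.id to the JOIN

Corrected query:
SELECT c.id, p.name, c.amount FROM customers p JOIN purchases c ON c.customer_id = p.id

Result:
id | name  | amount 
---+-------+--------
1  | Eve   | 1029.47
2  | Frank | 109.34 
3  | Dave  | 971.83 
4  | Dave  | 1601.59
5  | Dave  | 224.11 
6  | Dave  | 1925.34
7  | Frank | 967.39 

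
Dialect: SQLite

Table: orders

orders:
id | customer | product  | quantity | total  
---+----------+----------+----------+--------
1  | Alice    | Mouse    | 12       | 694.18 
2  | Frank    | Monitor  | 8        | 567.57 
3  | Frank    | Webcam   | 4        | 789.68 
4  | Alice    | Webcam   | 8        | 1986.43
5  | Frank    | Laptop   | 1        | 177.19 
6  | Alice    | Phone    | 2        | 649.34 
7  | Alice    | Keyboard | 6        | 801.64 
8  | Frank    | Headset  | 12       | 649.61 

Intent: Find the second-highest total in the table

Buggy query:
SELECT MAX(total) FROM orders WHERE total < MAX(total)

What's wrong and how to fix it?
Bug: The inner MAX is an aggregate inside WHERE, which is not allowed

Fix: Put the inner MAX in a scalar subquery

Corrected query:
SELECT MAX(total) FROM orders WHERE total < (SELECT MAX(total) FROM orders)

Result:
MAX(total)
----------
801.64    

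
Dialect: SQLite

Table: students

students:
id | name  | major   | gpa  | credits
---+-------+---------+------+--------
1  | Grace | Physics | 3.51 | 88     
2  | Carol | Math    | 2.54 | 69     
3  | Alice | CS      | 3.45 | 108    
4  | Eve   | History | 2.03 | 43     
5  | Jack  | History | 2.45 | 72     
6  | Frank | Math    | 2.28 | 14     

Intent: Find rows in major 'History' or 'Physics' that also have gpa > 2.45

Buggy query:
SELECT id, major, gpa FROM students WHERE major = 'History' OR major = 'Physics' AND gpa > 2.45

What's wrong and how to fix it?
Bug: Without parentheses, AND is evaluated before OR, so the gpa filter only applies to the 'Physics' branch

Fix: Group the OR with parentheses (or use IN), then AND the threshold

Corrected query:
SELECT id, major, gpa FROM students WHERE (major = 'History' OR major = 'Physics') AND gpa > 2.45

Result:
id | major   | gpa 
---+---------+-----
1  | Physics | 3.51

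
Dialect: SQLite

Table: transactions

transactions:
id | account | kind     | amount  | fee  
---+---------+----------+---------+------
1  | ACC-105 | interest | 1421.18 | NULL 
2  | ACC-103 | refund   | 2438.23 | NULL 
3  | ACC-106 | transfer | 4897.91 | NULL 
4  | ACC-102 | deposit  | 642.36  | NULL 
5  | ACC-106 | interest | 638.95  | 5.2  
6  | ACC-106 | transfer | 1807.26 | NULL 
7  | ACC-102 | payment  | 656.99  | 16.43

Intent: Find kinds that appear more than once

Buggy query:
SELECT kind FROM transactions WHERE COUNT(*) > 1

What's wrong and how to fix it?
Bug: WHERE can't reference COUNT(*); aggregates are computed after WHERE

Fix: Group first, then use HAVING for the count condition

Corrected query:
SELECT kind FROM transactions GROUP BY kind HAVING COUNT(*) > 1

Result:
kind    
--------
interest
transfer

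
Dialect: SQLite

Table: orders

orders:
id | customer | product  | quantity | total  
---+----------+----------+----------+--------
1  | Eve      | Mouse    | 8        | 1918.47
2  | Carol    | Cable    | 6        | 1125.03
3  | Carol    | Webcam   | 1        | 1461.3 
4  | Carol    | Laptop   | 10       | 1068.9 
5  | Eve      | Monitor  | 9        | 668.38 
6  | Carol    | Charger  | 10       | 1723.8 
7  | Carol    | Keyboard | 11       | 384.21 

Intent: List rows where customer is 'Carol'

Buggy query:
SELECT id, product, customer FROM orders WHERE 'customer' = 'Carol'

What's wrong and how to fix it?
Bug: 'customer' in single quotes is a string literal, not the column; the comparison is literal-vs-literal and never true

Fix: Reference the column as customer without single quotes

Corrected query:
SELECT id, product, customer FROM orders WHERE customer = 'Carol'

Result:
id | product  | customer
---+----------+---------
2  | Cable    | Carol   
3  | Webcam   | Carol   
4  | Laptop   | Carol   
6  | Charger  | Carol   
7  | Keyboard | Carol   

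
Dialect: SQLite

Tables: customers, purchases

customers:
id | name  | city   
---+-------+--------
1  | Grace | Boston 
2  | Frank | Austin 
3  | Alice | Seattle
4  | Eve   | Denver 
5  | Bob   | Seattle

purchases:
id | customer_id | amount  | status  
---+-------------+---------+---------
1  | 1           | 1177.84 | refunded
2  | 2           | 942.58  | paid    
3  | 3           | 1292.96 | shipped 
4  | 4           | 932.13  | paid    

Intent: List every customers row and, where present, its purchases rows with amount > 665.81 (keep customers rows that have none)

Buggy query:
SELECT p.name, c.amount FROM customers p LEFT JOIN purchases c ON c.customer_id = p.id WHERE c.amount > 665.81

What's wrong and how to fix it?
Bug: Filtering c.amount in WHERE discards the NULL rows produced by LEFT JOIN, turning it into an inner join

Fix: Put 'c.amount > 665.81' in the JOIN's ON clause instead of WHERE

Corrected query:
SELECT p.name, c.amount FROM customers p LEFT JOIN purchases c ON c.customer_id = p.id AND c.amount > 665.81

Result:
name  | amount 
------+--------
Grace | 1177.84
Frank | 942.58 
Alice | 1292.96
Eve   | 932.13 
Bob   | NULL   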